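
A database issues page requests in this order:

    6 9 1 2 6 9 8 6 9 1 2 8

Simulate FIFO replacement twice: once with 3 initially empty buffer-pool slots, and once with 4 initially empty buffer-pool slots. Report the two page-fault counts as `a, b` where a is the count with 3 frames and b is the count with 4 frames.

3 frames: F F F F F F F . . F F . → 9 faults.
4 frames: F F F F . . F F F F F F → 10 faults.
10 > 9: adding a frame increased faults — Belady's anomaly.

9, 10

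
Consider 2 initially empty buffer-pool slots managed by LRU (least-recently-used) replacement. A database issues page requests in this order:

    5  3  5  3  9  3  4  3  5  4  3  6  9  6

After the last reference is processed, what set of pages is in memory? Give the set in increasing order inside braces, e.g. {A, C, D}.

{6, 9}

5 → miss, frames (5)
3 → miss, frames (5 3)
5 → hit
3 → hit
9 → miss, evict 5, frames (3 9)
3 → hit
4 → miss, evict 9, frames (3 4)
3 → hit
5 → miss, evict 4, frames (3 5)
4 → miss, evict 3, frames (5 4)
3 → miss, evict 5, frames (4 3)
6 → miss, evict 4, frames (3 6)
9 → miss, evict 3, frames (6 9)
6 → hit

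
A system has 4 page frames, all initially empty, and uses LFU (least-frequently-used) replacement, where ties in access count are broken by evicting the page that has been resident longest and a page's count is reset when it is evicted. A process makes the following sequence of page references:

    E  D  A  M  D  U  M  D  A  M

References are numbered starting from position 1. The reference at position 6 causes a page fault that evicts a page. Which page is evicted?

E

pos 1: E -> fault, frames [E]
pos 2: D -> fault, frames [E, D]
pos 3: A -> fault, frames [E, D, A]
pos 4: M -> fault, frames [E, D, A, M]
pos 5: D -> hit
pos 6: U -> fault, evict E, frames [D, A, M, U]
At position 6, page E is evicted.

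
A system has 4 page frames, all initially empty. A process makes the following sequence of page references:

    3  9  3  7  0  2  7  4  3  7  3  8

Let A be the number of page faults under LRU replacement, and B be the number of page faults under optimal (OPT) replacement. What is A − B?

Under LRU: F F . F F F . F F . . F → 8 faults.
Under OPT: F F . F F F . F . . . F → 7 faults.
A − B = 8 − 7 = 1.

1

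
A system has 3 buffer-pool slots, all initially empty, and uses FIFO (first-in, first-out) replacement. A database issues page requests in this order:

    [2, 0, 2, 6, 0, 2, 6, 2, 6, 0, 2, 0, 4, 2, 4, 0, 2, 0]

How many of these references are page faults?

6

2: miss, frames (2)
0: miss, frames (2 0)
2: hit
6: miss, frames (2 0 6)
0: hit
2: hit
6: hit
2: hit
6: hit
0: hit
2: hit
0: hit
4: miss, evict 2, frames (0 6 4)
2: miss, evict 0, frames (6 4 2)
4: hit
0: miss, evict 6, frames (4 2 0)
2: hit
0: hit
Page faults: 6.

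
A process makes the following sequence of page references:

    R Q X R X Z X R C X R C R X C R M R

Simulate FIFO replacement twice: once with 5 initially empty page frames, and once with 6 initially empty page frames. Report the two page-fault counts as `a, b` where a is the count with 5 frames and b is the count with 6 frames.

5 frames: F F F . . F . . F . . . . . . . F F → 7 faults.
6 frames: F F F . . F . . F . . . . . . . F . → 6 faults.
6 < 7: adding a frame reduced faults, as is typical.

7, 6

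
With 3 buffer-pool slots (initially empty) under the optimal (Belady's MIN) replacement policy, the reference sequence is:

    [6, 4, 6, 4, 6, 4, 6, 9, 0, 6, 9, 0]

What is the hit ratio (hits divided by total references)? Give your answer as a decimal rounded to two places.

6 → fault, frames (6)
4 → fault, frames (6 4)
6 → hit
4 → hit
6 → hit
4 → hit
6 → hit
9 → fault, frames (6 4 9)
0 → fault, evict 4, frames (6 9 0)
6 → hit
9 → hit
0 → hit
Hits: 8 of 12 references → 8/12 = 0.6667.

0.67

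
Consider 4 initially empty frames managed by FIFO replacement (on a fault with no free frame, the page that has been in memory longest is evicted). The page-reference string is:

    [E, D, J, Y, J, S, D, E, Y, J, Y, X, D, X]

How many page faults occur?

E: fault, frames [E]
D: fault, frames [E, D]
J: fault, frames [E, D, J]
Y: fault, frames [E, D, J, Y]
J: hit
S: fault, evict E, frames [D, J, Y, S]
D: hit
E: fault, evict D, frames [J, Y, S, E]
Y: hit
J: hit
Y: hit
X: fault, evict J, frames [Y, S, E, X]
D: fault, evict Y, frames [S, E, X, D]
X: hit
Page faults: 8.

8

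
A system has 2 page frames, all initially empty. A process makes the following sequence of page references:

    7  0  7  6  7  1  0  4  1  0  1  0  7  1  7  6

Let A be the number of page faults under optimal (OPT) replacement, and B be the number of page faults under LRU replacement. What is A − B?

Under OPT: F F . F . F F F . F . . F . . F → 9 faults.
Under LRU: F F . F . F F F F F . . F F . F → 11 faults.
A − B = 9 − 11 = -2.

-2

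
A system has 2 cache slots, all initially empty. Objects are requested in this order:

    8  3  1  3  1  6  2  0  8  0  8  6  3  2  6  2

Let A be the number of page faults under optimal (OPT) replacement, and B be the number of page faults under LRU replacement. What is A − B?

Under OPT: F F F . . F F F F . . F F F . . → 10 faults.
Under LRU: F F F . . F F F F . . F F F F . → 11 faults.
A − B = 10 − 11 = -1.

-1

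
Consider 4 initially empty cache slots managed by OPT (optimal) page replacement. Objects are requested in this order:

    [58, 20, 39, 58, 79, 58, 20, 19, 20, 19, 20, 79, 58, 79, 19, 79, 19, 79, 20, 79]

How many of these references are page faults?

58: miss, frames (58)
20: miss, frames (58 20)
39: miss, frames (58 20 39)
58: hit
79: miss, frames (58 20 39 79)
58: hit
20: hit
19: miss, evict 39, frames (58 20 79 19)
20: hit
19: hit
20: hit
79: hit
58: hit
79: hit
19: hit
79: hit
19: hit
79: hit
20: hit
79: hit
Page faults: 5.

5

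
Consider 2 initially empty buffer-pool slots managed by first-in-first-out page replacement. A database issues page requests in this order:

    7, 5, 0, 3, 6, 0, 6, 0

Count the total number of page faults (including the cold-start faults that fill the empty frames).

6

7: fault, frames (7)
5: fault, frames (7 5)
0: fault, evict 7, frames (5 0)
3: fault, evict 5, frames (0 3)
6: fault, evict 0, frames (3 6)
0: fault, evict 3, frames (6 0)
6: hit
0: hit
Page faults: 6.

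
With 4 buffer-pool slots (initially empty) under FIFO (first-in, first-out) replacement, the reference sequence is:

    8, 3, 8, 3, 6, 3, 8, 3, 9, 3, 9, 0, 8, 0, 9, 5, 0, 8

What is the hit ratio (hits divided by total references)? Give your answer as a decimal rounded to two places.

8 → fault, frames {8}
3 → fault, frames {8,3}
8 → hit
3 → hit
6 → fault, frames {8,3,6}
3 → hit
8 → hit
3 → hit
9 → fault, frames {8,3,6,9}
3 → hit
9 → hit
0 → fault, evict 8, frames {3,6,9,0}
8 → fault, evict 3, frames {6,9,0,8}
0 → hit
9 → hit
5 → fault, evict 6, frames {9,0,8,5}
0 → hit
8 → hit
Hits: 11 of 18 references → 11/18 = 0.6111.

0.61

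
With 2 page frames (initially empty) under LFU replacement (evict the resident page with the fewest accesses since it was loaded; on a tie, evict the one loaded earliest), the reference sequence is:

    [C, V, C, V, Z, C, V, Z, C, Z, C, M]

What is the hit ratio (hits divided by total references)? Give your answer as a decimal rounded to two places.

0.25

C: fault, frames (C)
V: fault, frames (C V)
C: hit
V: hit
Z: fault, evict C, frames (V Z)
C: fault, evict Z, frames (V C)
V: hit
Z: fault, evict C, frames (V Z)
C: fault, evict Z, frames (V C)
Z: fault, evict C, frames (V Z)
C: fault, evict Z, frames (V C)
M: fault, evict C, frames (V M)
Hits: 3 of 12 references → 3/12 = 0.2500.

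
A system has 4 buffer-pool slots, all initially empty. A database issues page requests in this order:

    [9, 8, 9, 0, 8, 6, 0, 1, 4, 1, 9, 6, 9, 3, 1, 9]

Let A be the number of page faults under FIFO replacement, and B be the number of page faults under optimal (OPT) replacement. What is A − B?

Under FIFO: F F . F . F . F F . F . . F . . → 8 faults.
Under OPT: F F . F . F . F F . . . . F . . → 7 faults.
A − B = 8 − 7 = 1.

1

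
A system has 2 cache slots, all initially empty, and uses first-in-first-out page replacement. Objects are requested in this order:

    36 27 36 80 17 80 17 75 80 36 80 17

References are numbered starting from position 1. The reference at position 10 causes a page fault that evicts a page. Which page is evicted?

pos 1: 36: fault, frames [36]
pos 2: 27: fault, frames [36, 27]
pos 3: 36: hit
pos 4: 80: fault, evict 36, frames [27, 80]
pos 5: 17: fault, evict 27, frames [80, 17]
pos 6: 80: hit
pos 7: 17: hit
pos 8: 75: fault, evict 80, frames [17, 75]
pos 9: 80: fault, evict 17, frames [75, 80]
pos 10: 36: fault, evict 75, frames [80, 36]
At position 10, page 75 is evicted.

75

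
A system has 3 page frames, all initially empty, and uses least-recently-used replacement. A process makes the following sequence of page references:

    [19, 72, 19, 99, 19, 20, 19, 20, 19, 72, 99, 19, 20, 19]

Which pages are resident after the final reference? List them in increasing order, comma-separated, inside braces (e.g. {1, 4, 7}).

{19, 20, 99}

19 → fault, frames {19}
72 → fault, frames {19,72}
19 → hit
99 → fault, frames {72,19,99}
19 → hit
20 → fault, evict 72, frames {99,19,20}
19 → hit
20 → hit
19 → hit
72 → fault, evict 99, frames {20,19,72}
99 → fault, evict 20, frames {19,72,99}
19 → hit
20 → fault, evict 72, frames {99,19,20}
19 → hit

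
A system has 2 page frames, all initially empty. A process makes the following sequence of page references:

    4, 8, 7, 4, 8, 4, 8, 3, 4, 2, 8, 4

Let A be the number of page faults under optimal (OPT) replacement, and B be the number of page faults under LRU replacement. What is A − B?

Under OPT: F F F . F . . F . F F . → 7 faults.
Under LRU: F F F F F . . F F F F F → 10 faults.
A − B = 7 − 10 = -3.

-3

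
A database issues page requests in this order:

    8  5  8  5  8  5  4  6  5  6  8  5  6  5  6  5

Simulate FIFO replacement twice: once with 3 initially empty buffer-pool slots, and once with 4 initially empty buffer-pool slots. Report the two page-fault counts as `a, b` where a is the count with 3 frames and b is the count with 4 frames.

3 frames: F F . . . . F F . . F F . . . . → 6 faults.
4 frames: F F . . . . F F . . . . . . . . → 4 faults.
4 < 6: adding a frame reduced faults, as is typical.

6, 4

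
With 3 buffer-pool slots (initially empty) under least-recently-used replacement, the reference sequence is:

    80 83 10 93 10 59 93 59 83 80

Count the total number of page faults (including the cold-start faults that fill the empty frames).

7

80: miss, frames {80}
83: miss, frames {80,83}
10: miss, frames {80,83,10}
93: miss, evict 80, frames {83,10,93}
10: hit
59: miss, evict 83, frames {93,10,59}
93: hit
59: hit
83: miss, evict 10, frames {93,59,83}
80: miss, evict 93, frames {59,83,80}
Page faults: 7.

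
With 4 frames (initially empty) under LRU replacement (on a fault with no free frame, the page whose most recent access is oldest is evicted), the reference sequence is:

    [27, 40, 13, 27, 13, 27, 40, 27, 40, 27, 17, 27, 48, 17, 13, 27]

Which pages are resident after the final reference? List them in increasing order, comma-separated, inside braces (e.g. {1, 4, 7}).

{13, 17, 27, 48}

27 -> fault, frames [27]
40 -> fault, frames [27, 40]
13 -> fault, frames [27, 40, 13]
27 -> hit
13 -> hit
27 -> hit
40 -> hit
27 -> hit
40 -> hit
27 -> hit
17 -> fault, frames [13, 40, 27, 17]
27 -> hit
48 -> fault, evict 13, frames [40, 17, 27, 48]
17 -> hit
13 -> fault, evict 40, frames [27, 48, 17, 13]
27 -> hit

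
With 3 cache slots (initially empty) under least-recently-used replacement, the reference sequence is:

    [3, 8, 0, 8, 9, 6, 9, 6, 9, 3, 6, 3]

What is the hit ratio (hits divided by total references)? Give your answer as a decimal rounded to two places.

3: fault, frames (3)
8: fault, frames (3 8)
0: fault, frames (3 8 0)
8: hit
9: fault, evict 3, frames (0 8 9)
6: fault, evict 0, frames (8 9 6)
9: hit
6: hit
9: hit
3: fault, evict 8, frames (6 9 3)
6: hit
3: hit
Hits: 6 of 12 references → 6/12 = 0.5000.

0.50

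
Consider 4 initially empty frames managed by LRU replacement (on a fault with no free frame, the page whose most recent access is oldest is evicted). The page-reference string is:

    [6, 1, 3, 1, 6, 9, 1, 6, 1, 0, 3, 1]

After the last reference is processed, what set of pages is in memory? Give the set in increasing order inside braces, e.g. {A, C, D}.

6 -> miss, frames [6]
1 -> miss, frames [6, 1]
3 -> miss, frames [6, 1, 3]
1 -> hit
6 -> hit
9 -> miss, frames [3, 1, 6, 9]
1 -> hit
6 -> hit
1 -> hit
0 -> miss, evict 3, frames [9, 6, 1, 0]
3 -> miss, evict 9, frames [6, 1, 0, 3]
1 -> hit

{0, 1, 3, 6}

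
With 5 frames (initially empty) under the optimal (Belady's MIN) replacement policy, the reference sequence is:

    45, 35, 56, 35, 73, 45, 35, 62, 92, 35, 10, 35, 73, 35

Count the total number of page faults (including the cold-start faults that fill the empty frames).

45 -> fault, frames [45]
35 -> fault, frames [45, 35]
56 -> fault, frames [45, 35, 56]
35 -> hit
73 -> fault, frames [45, 35, 56, 73]
45 -> hit
35 -> hit
62 -> fault, frames [45, 35, 56, 73, 62]
92 -> fault, evict 62, frames [45, 35, 56, 73, 92]
35 -> hit
10 -> fault, evict 92, frames [45, 35, 56, 73, 10]
35 -> hit
73 -> hit
35 -> hit
Page faults: 7.

7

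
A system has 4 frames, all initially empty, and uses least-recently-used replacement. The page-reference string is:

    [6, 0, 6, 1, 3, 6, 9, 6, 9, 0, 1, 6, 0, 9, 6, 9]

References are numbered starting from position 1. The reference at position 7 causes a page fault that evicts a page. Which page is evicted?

pos 1: 6 -> miss, frames [6]
pos 2: 0 -> miss, frames [6, 0]
pos 3: 6 -> hit
pos 4: 1 -> miss, frames [0, 6, 1]
pos 5: 3 -> miss, frames [0, 6, 1, 3]
pos 6: 6 -> hit
pos 7: 9 -> miss, evict 0, frames [1, 3, 6, 9]
At position 7, page 0 is evicted.

0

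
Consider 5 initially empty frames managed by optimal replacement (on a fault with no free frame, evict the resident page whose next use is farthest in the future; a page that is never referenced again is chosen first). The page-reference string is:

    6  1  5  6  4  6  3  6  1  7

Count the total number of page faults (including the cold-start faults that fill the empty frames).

6: fault, frames {6}
1: fault, frames {6,1}
5: fault, frames {6,1,5}
6: hit
4: fault, frames {6,1,5,4}
6: hit
3: fault, frames {6,1,5,4,3}
6: hit
1: hit
7: fault, evict 3, frames {6,1,5,4,7}
Page faults: 6.

6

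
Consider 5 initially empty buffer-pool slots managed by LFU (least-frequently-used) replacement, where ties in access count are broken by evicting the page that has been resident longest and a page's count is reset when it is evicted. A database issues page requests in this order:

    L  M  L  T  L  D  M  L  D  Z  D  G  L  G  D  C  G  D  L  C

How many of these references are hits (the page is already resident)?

L → fault, frames (L)
M → fault, frames (L M)
L → hit
T → fault, frames (L M T)
L → hit
D → fault, frames (L M T D)
M → hit
L → hit
D → hit
Z → fault, frames (L M T D Z)
D → hit
G → fault, evict T, frames (L M D Z G)
L → hit
G → hit
D → hit
C → fault, evict Z, frames (L M D G C)
G → hit
D → hit
L → hit
C → hit
Hits: 13.

13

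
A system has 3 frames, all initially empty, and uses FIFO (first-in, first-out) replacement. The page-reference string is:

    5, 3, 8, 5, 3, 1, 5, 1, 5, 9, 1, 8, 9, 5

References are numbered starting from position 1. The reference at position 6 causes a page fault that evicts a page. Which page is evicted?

pos 1: 5 → fault, frames (5)
pos 2: 3 → fault, frames (5 3)
pos 3: 8 → fault, frames (5 3 8)
pos 4: 5 → hit
pos 5: 3 → hit
pos 6: 1 → fault, evict 5, frames (3 8 1)
At position 6, page 5 is evicted.

5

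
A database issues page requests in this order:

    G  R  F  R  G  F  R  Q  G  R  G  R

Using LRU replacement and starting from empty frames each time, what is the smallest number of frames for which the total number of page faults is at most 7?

3

f=1: 12 faults
f=2: 9 faults
f=3: 5 faults
f=4: 4 faults
Smallest f with faults ≤ 7 is 3.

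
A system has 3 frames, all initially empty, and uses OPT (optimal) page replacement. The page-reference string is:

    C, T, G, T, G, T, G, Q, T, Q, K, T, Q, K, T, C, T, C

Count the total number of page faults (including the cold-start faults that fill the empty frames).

C → fault, frames {C}
T → fault, frames {C,T}
G → fault, frames {C,T,G}
T → hit
G → hit
T → hit
G → hit
Q → fault, evict G, frames {C,T,Q}
T → hit
Q → hit
K → fault, evict C, frames {T,Q,K}
T → hit
Q → hit
K → hit
T → hit
C → fault, evict K, frames {T,Q,C}
T → hit
C → hit
Page faults: 6.

6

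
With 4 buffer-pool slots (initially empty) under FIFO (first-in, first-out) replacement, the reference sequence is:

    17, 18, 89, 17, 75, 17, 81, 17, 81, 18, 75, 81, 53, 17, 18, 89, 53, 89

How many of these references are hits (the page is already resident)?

17 -> fault, frames {17}
18 -> fault, frames {17,18}
89 -> fault, frames {17,18,89}
17 -> hit
75 -> fault, frames {17,18,89,75}
17 -> hit
81 -> fault, evict 17, frames {18,89,75,81}
17 -> fault, evict 18, frames {89,75,81,17}
81 -> hit
18 -> fault, evict 89, frames {75,81,17,18}
75 -> hit
81 -> hit
53 -> fault, evict 75, frames {81,17,18,53}
17 -> hit
18 -> hit
89 -> fault, evict 81, frames {17,18,53,89}
53 -> hit
89 -> hit
Hits: 9.

9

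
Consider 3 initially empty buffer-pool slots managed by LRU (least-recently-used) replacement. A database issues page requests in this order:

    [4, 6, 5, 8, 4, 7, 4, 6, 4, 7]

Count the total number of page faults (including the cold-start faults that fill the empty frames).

7

4: miss, frames {4}
6: miss, frames {4,6}
5: miss, frames {4,6,5}
8: miss, evict 4, frames {6,5,8}
4: miss, evict 6, frames {5,8,4}
7: miss, evict 5, frames {8,4,7}
4: hit
6: miss, evict 8, frames {7,4,6}
4: hit
7: hit
Page faults: 7.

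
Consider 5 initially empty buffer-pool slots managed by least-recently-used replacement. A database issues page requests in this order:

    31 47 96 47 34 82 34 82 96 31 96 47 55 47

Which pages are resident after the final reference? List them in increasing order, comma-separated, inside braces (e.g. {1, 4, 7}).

31 -> miss, frames {31}
47 -> miss, frames {31,47}
96 -> miss, frames {31,47,96}
47 -> hit
34 -> miss, frames {31,96,47,34}
82 -> miss, frames {31,96,47,34,82}
34 -> hit
82 -> hit
96 -> hit
31 -> hit
96 -> hit
47 -> hit
55 -> miss, evict 34, frames {82,31,96,47,55}
47 -> hit

{31, 47, 55, 82, 96}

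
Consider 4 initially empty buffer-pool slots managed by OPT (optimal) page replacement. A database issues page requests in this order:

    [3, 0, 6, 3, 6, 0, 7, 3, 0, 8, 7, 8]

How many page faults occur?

5

3 -> miss, frames [3]
0 -> miss, frames [3, 0]
6 -> miss, frames [3, 0, 6]
3 -> hit
6 -> hit
0 -> hit
7 -> miss, frames [3, 0, 6, 7]
3 -> hit
0 -> hit
8 -> miss, evict 6, frames [3, 0, 7, 8]
7 -> hit
8 -> hit
Page faults: 5.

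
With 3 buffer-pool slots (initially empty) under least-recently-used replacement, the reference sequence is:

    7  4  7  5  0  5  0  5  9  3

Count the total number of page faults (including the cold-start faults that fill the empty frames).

6

7: miss, frames [7]
4: miss, frames [7, 4]
7: hit
5: miss, frames [4, 7, 5]
0: miss, evict 4, frames [7, 5, 0]
5: hit
0: hit
5: hit
9: miss, evict 7, frames [0, 5, 9]
3: miss, evict 0, frames [5, 9, 3]
Page faults: 6.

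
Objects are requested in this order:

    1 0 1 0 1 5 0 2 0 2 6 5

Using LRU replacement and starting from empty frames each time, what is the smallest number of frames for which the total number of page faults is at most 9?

2

f=1: 12 faults
f=2: 7 faults
f=3: 6 faults
f=4: 5 faults
f=5: 5 faults
Smallest f with faults ≤ 9 is 2.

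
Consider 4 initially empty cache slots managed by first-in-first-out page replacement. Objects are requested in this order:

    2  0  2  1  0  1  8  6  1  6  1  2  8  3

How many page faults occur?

7

2 -> fault, frames {2}
0 -> fault, frames {2,0}
2 -> hit
1 -> fault, frames {2,0,1}
0 -> hit
1 -> hit
8 -> fault, frames {2,0,1,8}
6 -> fault, evict 2, frames {0,1,8,6}
1 -> hit
6 -> hit
1 -> hit
2 -> fault, evict 0, frames {1,8,6,2}
8 -> hit
3 -> fault, evict 1, frames {8,6,2,3}
Page faults: 7.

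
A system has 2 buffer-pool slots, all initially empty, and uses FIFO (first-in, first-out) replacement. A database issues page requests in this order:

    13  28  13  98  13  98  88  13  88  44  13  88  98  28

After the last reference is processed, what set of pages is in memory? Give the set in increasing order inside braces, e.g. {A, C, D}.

{28, 98}

13 → fault, frames (13)
28 → fault, frames (13 28)
13 → hit
98 → fault, evict 13, frames (28 98)
13 → fault, evict 28, frames (98 13)
98 → hit
88 → fault, evict 98, frames (13 88)
13 → hit
88 → hit
44 → fault, evict 13, frames (88 44)
13 → fault, evict 88, frames (44 13)
88 → fault, evict 44, frames (13 88)
98 → fault, evict 13, frames (88 98)
28 → fault, evict 88, frames (98 28)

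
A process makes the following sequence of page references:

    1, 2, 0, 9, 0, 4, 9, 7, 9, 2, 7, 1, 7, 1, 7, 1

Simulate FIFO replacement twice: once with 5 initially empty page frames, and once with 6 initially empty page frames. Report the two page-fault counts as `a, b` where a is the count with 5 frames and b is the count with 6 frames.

5 frames: F F F F . F . F . . . F . . . . → 7 faults.
6 frames: F F F F . F . F . . . . . . . . → 6 faults.
6 < 7: adding a frame reduced faults, as is typical.

7, 6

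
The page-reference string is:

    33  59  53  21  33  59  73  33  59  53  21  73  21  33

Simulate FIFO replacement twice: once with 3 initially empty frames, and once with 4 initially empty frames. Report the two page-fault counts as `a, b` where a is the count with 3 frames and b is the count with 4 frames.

3 frames: F F F F F F F . . F F . . F → 10 faults.
4 frames: F F F F . . F F F F F F . F → 11 faults.
11 > 10: adding a frame increased faults — Belady's anomaly.

10, 11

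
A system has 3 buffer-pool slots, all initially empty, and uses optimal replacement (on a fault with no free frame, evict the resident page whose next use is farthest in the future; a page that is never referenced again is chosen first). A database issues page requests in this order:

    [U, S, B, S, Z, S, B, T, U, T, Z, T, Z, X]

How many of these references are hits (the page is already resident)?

7

U → fault, frames {U}
S → fault, frames {U,S}
B → fault, frames {U,S,B}
S → hit
Z → fault, evict U, frames {S,B,Z}
S → hit
B → hit
T → fault, evict B, frames {S,Z,T}
U → fault, evict S, frames {Z,T,U}
T → hit
Z → hit
T → hit
Z → hit
X → fault, evict U, frames {Z,T,X}
Hits: 7.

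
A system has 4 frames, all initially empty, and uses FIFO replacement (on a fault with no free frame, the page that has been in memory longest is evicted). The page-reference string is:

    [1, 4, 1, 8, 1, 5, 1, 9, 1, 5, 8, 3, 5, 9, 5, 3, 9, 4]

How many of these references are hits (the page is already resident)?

1: fault, frames [1]
4: fault, frames [1, 4]
1: hit
8: fault, frames [1, 4, 8]
1: hit
5: fault, frames [1, 4, 8, 5]
1: hit
9: fault, evict 1, frames [4, 8, 5, 9]
1: fault, evict 4, frames [8, 5, 9, 1]
5: hit
8: hit
3: fault, evict 8, frames [5, 9, 1, 3]
5: hit
9: hit
5: hit
3: hit
9: hit
4: fault, evict 5, frames [9, 1, 3, 4]
Hits: 10.

10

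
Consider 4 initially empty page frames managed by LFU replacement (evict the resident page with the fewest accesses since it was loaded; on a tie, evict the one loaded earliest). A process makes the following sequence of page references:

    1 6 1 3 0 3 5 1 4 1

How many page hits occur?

4

1 -> fault, frames (1)
6 -> fault, frames (1 6)
1 -> hit
3 -> fault, frames (1 6 3)
0 -> fault, frames (1 6 3 0)
3 -> hit
5 -> fault, evict 6, frames (1 3 0 5)
1 -> hit
4 -> fault, evict 0, frames (1 3 5 4)
1 -> hit
Hits: 4.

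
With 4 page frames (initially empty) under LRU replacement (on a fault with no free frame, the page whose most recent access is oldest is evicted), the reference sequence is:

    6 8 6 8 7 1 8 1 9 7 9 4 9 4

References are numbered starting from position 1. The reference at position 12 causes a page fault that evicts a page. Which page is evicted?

8

pos 1: 6 → fault, frames [6]
pos 2: 8 → fault, frames [6, 8]
pos 3: 6 → hit
pos 4: 8 → hit
pos 5: 7 → fault, frames [6, 8, 7]
pos 6: 1 → fault, frames [6, 8, 7, 1]
pos 7: 8 → hit
pos 8: 1 → hit
pos 9: 9 → fault, evict 6, frames [7, 8, 1, 9]
pos 10: 7 → hit
pos 11: 9 → hit
pos 12: 4 → fault, evict 8, frames [1, 7, 9, 4]
At position 12, page 8 is evicted.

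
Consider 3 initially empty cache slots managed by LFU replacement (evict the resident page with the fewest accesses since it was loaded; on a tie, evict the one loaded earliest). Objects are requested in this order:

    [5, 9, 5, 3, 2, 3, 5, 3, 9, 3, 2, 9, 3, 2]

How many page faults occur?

8

5 → fault, frames {5}
9 → fault, frames {5,9}
5 → hit
3 → fault, frames {5,9,3}
2 → fault, evict 9, frames {5,3,2}
3 → hit
5 → hit
3 → hit
9 → fault, evict 2, frames {5,3,9}
3 → hit
2 → fault, evict 9, frames {5,3,2}
9 → fault, evict 2, frames {5,3,9}
3 → hit
2 → fault, evict 9, frames {5,3,2}
Page faults: 8.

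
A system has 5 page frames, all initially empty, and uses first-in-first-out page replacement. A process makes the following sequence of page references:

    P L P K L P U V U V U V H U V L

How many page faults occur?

6

P -> miss, frames [P]
L -> miss, frames [P, L]
P -> hit
K -> miss, frames [P, L, K]
L -> hit
P -> hit
U -> miss, frames [P, L, K, U]
V -> miss, frames [P, L, K, U, V]
U -> hit
V -> hit
U -> hit
V -> hit
H -> miss, evict P, frames [L, K, U, V, H]
U -> hit
V -> hit
L -> hit
Page faults: 6.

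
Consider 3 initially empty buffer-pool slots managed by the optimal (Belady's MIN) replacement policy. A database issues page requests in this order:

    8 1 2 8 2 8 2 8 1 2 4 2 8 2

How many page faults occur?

8: fault, frames (8)
1: fault, frames (8 1)
2: fault, frames (8 1 2)
8: hit
2: hit
8: hit
2: hit
8: hit
1: hit
2: hit
4: fault, evict 1, frames (8 2 4)
2: hit
8: hit
2: hit
Page faults: 4.

4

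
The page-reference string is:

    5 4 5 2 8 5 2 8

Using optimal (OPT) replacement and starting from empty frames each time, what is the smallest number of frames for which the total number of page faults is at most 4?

3

f=1: 8 faults
f=2: 5 faults
f=3: 4 faults
f=4: 4 faults
Smallest f with faults ≤ 4 is 3.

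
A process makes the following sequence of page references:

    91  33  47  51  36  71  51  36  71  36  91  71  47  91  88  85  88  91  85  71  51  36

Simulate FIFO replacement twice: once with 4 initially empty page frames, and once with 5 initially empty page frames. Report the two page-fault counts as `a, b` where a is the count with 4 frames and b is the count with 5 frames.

13, 11

4 frames: F F F F F F . . . . F . F . F F . . . F F F → 13 faults.
5 frames: F F F F F F . . . . F . . . F F . . . . F F → 11 faults.
11 < 13: adding a frame reduced faults, as is typical.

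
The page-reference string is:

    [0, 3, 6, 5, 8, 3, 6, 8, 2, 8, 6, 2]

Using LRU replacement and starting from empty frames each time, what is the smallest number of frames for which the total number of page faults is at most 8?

f=1: 12 faults
f=2: 11 faults
f=3: 8 faults
f=4: 6 faults
f=5: 6 faults
f=6: 6 faults
Smallest f with faults ≤ 8 is 3.

3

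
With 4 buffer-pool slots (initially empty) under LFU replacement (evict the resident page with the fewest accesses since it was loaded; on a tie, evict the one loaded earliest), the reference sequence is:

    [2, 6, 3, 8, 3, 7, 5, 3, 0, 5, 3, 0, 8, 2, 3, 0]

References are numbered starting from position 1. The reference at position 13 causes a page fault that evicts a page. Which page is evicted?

pos 1: 2 -> fault, frames {2}
pos 2: 6 -> fault, frames {2,6}
pos 3: 3 -> fault, frames {2,6,3}
pos 4: 8 -> fault, frames {2,6,3,8}
pos 5: 3 -> hit
pos 6: 7 -> fault, evict 2, frames {6,3,8,7}
pos 7: 5 -> fault, evict 6, frames {3,8,7,5}
pos 8: 3 -> hit
pos 9: 0 -> fault, evict 8, frames {3,7,5,0}
pos 10: 5 -> hit
pos 11: 3 -> hit
pos 12: 0 -> hit
pos 13: 8 -> fault, evict 7, frames {3,5,0,8}
At position 13, page 7 is evicted.

7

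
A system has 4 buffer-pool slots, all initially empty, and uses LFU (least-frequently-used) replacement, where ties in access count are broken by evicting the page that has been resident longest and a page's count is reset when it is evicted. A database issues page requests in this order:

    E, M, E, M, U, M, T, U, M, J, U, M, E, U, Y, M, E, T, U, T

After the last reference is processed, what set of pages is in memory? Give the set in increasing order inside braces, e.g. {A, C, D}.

{E, M, T, U}

E -> miss, frames {E}
M -> miss, frames {E,M}
E -> hit
M -> hit
U -> miss, frames {E,M,U}
M -> hit
T -> miss, frames {E,M,U,T}
U -> hit
M -> hit
J -> miss, evict T, frames {E,M,U,J}
U -> hit
M -> hit
E -> hit
U -> hit
Y -> miss, evict J, frames {E,M,U,Y}
M -> hit
E -> hit
T -> miss, evict Y, frames {E,M,U,T}
U -> hit
T -> hit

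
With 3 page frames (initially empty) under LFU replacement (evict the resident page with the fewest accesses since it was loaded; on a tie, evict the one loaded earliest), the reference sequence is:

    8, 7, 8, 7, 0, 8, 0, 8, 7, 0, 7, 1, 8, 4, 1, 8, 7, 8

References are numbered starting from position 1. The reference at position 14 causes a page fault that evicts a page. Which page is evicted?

pos 1: 8 → miss, frames [8]
pos 2: 7 → miss, frames [8, 7]
pos 3: 8 → hit
pos 4: 7 → hit
pos 5: 0 → miss, frames [8, 7, 0]
pos 6: 8 → hit
pos 7: 0 → hit
pos 8: 8 → hit
pos 9: 7 → hit
pos 10: 0 → hit
pos 11: 7 → hit
pos 12: 1 → miss, evict 0, frames [8, 7, 1]
pos 13: 8 → hit
pos 14: 4 → miss, evict 1, frames [8, 7, 4]
At position 14, page 1 is evicted.

1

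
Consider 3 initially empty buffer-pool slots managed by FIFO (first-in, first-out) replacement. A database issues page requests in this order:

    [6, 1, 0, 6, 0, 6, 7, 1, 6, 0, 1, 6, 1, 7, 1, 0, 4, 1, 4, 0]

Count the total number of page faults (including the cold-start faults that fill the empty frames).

6 -> miss, frames (6)
1 -> miss, frames (6 1)
0 -> miss, frames (6 1 0)
6 -> hit
0 -> hit
6 -> hit
7 -> miss, evict 6, frames (1 0 7)
1 -> hit
6 -> miss, evict 1, frames (0 7 6)
0 -> hit
1 -> miss, evict 0, frames (7 6 1)
6 -> hit
1 -> hit
7 -> hit
1 -> hit
0 -> miss, evict 7, frames (6 1 0)
4 -> miss, evict 6, frames (1 0 4)
1 -> hit
4 -> hit
0 -> hit
Page faults: 8.

8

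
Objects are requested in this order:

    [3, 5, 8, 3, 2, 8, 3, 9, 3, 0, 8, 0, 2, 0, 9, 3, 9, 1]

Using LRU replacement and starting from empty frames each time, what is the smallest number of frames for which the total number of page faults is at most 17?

f=1: 18 faults
f=2: 14 faults
f=3: 11 faults
f=4: 10 faults
f=5: 7 faults
f=6: 7 faults
f=7: 7 faults
Smallest f with faults ≤ 17 is 2.

2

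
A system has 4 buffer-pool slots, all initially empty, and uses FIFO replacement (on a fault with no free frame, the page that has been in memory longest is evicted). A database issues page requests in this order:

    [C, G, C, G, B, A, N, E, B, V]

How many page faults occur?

7

C → fault, frames {C}
G → fault, frames {C,G}
C → hit
G → hit
B → fault, frames {C,G,B}
A → fault, frames {C,G,B,A}
N → fault, evict C, frames {G,B,A,N}
E → fault, evict G, frames {B,A,N,E}
B → hit
V → fault, evict B, frames {A,N,E,V}
Page faults: 7.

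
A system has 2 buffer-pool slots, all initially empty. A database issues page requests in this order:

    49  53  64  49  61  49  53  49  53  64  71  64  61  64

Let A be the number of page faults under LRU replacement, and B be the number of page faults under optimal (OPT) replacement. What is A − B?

Under LRU: F F F F F . F . . F F . F . → 9 faults.
Under OPT: F F F . F . F . . F F . F . → 8 faults.
A − B = 9 − 8 = 1.

1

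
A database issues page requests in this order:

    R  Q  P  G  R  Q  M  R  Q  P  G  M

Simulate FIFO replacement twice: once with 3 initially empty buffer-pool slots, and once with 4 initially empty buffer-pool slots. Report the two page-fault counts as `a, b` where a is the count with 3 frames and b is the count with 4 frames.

3 frames: F F F F F F F . . F F . → 9 faults.
4 frames: F F F F . . F F F F F F → 10 faults.
10 > 9: adding a frame increased faults — Belady's anomaly.

9, 10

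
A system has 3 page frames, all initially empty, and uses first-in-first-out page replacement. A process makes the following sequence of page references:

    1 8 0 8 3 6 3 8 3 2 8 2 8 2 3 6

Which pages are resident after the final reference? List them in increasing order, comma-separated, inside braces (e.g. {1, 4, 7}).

1: fault, frames (1)
8: fault, frames (1 8)
0: fault, frames (1 8 0)
8: hit
3: fault, evict 1, frames (8 0 3)
6: fault, evict 8, frames (0 3 6)
3: hit
8: fault, evict 0, frames (3 6 8)
3: hit
2: fault, evict 3, frames (6 8 2)
8: hit
2: hit
8: hit
2: hit
3: fault, evict 6, frames (8 2 3)
6: fault, evict 8, frames (2 3 6)

{2, 3, 6}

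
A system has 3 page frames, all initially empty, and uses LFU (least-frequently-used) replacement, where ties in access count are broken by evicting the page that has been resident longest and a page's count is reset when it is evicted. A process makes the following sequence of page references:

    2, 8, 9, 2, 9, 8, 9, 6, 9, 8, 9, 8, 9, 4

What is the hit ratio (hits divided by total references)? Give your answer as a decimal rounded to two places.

2: fault, frames (2)
8: fault, frames (2 8)
9: fault, frames (2 8 9)
2: hit
9: hit
8: hit
9: hit
6: fault, evict 2, frames (8 9 6)
9: hit
8: hit
9: hit
8: hit
9: hit
4: fault, evict 6, frames (8 9 4)
Hits: 9 of 14 references → 9/14 = 0.6429.

0.64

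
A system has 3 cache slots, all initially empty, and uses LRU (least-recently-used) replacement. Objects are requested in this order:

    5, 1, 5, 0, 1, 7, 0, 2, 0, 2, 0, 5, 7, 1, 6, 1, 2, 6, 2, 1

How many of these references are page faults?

10

5 → fault, frames [5]
1 → fault, frames [5, 1]
5 → hit
0 → fault, frames [1, 5, 0]
1 → hit
7 → fault, evict 5, frames [0, 1, 7]
0 → hit
2 → fault, evict 1, frames [7, 0, 2]
0 → hit
2 → hit
0 → hit
5 → fault, evict 7, frames [2, 0, 5]
7 → fault, evict 2, frames [0, 5, 7]
1 → fault, evict 0, frames [5, 7, 1]
6 → fault, evict 5, frames [7, 1, 6]
1 → hit
2 → fault, evict 7, frames [6, 1, 2]
6 → hit
2 → hit
1 → hit
Page faults: 10.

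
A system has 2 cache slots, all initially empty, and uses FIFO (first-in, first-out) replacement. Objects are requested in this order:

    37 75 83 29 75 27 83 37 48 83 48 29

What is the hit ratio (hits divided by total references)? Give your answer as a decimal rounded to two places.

37: fault, frames [37]
75: fault, frames [37, 75]
83: fault, evict 37, frames [75, 83]
29: fault, evict 75, frames [83, 29]
75: fault, evict 83, frames [29, 75]
27: fault, evict 29, frames [75, 27]
83: fault, evict 75, frames [27, 83]
37: fault, evict 27, frames [83, 37]
48: fault, evict 83, frames [37, 48]
83: fault, evict 37, frames [48, 83]
48: hit
29: fault, evict 48, frames [83, 29]
Hits: 1 of 12 references → 1/12 = 0.0833.

0.08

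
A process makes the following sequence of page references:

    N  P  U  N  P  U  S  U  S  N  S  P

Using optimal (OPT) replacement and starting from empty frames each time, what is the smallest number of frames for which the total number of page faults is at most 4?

f=1: 12 faults
f=2: 7 faults
f=3: 5 faults
f=4: 4 faults
Smallest f with faults ≤ 4 is 4.

4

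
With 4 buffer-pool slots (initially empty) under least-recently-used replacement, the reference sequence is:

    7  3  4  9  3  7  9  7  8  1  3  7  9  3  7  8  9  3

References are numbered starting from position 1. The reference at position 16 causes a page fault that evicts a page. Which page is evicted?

1

pos 1: 7 -> miss, frames [7]
pos 2: 3 -> miss, frames [7, 3]
pos 3: 4 -> miss, frames [7, 3, 4]
pos 4: 9 -> miss, frames [7, 3, 4, 9]
pos 5: 3 -> hit
pos 6: 7 -> hit
pos 7: 9 -> hit
pos 8: 7 -> hit
pos 9: 8 -> miss, evict 4, frames [3, 9, 7, 8]
pos 10: 1 -> miss, evict 3, frames [9, 7, 8, 1]
pos 11: 3 -> miss, evict 9, frames [7, 8, 1, 3]
pos 12: 7 -> hit
pos 13: 9 -> miss, evict 8, frames [1, 3, 7, 9]
pos 14: 3 -> hit
pos 15: 7 -> hit
pos 16: 8 -> miss, evict 1, frames [9, 3, 7, 8]
At position 16, page 1 is evicted.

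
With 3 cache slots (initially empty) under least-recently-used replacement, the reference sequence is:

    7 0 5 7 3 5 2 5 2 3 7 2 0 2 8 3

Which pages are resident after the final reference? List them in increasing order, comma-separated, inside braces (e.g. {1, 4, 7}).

7 -> fault, frames {7}
0 -> fault, frames {7,0}
5 -> fault, frames {7,0,5}
7 -> hit
3 -> fault, evict 0, frames {5,7,3}
5 -> hit
2 -> fault, evict 7, frames {3,5,2}
5 -> hit
2 -> hit
3 -> hit
7 -> fault, evict 5, frames {2,3,7}
2 -> hit
0 -> fault, evict 3, frames {7,2,0}
2 -> hit
8 -> fault, evict 7, frames {0,2,8}
3 -> fault, evict 0, frames {2,8,3}

{2, 3, 8}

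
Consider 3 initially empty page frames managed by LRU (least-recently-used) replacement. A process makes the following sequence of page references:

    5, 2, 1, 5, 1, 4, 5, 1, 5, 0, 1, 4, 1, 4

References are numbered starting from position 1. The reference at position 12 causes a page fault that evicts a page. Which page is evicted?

5

pos 1: 5: fault, frames {5}
pos 2: 2: fault, frames {5,2}
pos 3: 1: fault, frames {5,2,1}
pos 4: 5: hit
pos 5: 1: hit
pos 6: 4: fault, evict 2, frames {5,1,4}
pos 7: 5: hit
pos 8: 1: hit
pos 9: 5: hit
pos 10: 0: fault, evict 4, frames {1,5,0}
pos 11: 1: hit
pos 12: 4: fault, evict 5, frames {0,1,4}
At position 12, page 5 is evicted.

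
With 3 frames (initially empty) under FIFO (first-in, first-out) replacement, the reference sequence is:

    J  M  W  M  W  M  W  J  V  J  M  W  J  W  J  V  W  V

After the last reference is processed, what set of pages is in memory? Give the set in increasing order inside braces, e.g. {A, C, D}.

{M, V, W}

J: fault, frames (J)
M: fault, frames (J M)
W: fault, frames (J M W)
M: hit
W: hit
M: hit
W: hit
J: hit
V: fault, evict J, frames (M W V)
J: fault, evict M, frames (W V J)
M: fault, evict W, frames (V J M)
W: fault, evict V, frames (J M W)
J: hit
W: hit
J: hit
V: fault, evict J, frames (M W V)
W: hit
V: hit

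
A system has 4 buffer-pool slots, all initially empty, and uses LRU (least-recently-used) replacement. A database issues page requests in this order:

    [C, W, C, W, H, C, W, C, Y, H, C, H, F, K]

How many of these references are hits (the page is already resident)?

C: fault, frames {C}
W: fault, frames {C,W}
C: hit
W: hit
H: fault, frames {C,W,H}
C: hit
W: hit
C: hit
Y: fault, frames {H,W,C,Y}
H: hit
C: hit
H: hit
F: fault, evict W, frames {Y,C,H,F}
K: fault, evict Y, frames {C,H,F,K}
Hits: 8.

8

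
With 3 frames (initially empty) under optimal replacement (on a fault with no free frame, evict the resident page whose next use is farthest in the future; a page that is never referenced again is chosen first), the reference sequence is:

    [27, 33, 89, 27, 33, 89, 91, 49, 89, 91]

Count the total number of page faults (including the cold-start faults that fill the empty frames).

5

27 -> miss, frames {27}
33 -> miss, frames {27,33}
89 -> miss, frames {27,33,89}
27 -> hit
33 -> hit
89 -> hit
91 -> miss, evict 33, frames {27,89,91}
49 -> miss, evict 27, frames {89,91,49}
89 -> hit
91 -> hit
Page faults: 5.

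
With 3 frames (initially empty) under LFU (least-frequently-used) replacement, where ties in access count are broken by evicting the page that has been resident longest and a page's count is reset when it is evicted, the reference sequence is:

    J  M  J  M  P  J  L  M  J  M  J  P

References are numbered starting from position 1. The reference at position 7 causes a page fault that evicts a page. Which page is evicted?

pos 1: J -> miss, frames (J)
pos 2: M -> miss, frames (J M)
pos 3: J -> hit
pos 4: M -> hit
pos 5: P -> miss, frames (J M P)
pos 6: J -> hit
pos 7: L -> miss, evict P, frames (J M L)
At position 7, page P is evicted.

P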